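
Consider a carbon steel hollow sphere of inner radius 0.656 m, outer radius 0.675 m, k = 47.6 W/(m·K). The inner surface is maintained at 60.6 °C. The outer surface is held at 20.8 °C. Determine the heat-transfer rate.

Q = 555 kW

Q = 4πk·ΔT/(1/r₁ − 1/r₂) = 4π × 47.6 × 39.8 / (1/0.656 − 1/0.675) = 5.55×10^5 W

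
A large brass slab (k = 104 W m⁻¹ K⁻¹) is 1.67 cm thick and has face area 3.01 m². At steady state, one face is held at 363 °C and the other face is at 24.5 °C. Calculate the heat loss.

Q = kA·ΔT/L = 104 × 3.01 × |363 °C − 24.5 °C| / 0.0167 = 6.35×10^6 W

Q = 6350 kW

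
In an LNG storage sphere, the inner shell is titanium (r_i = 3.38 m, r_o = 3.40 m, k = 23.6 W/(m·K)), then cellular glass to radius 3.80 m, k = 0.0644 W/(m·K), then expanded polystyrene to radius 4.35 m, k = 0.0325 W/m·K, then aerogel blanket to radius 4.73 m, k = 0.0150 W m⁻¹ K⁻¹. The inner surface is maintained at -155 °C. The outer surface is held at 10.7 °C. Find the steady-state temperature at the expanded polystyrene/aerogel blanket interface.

Treat each layer as a resistance in series:
  R_titanium = (1/3.38 − 1/3.40)/(4πk) = 0.001740/(4π·23.6) = 5.868×10^-6 K/W
  R_cellular glass = (1/3.40 − 1/3.80)/(4πk) = 0.03096/(4π·0.0644) = 0.03826 K/W
  R_expanded polystyrene = (1/3.80 − 1/4.35)/(4πk) = 0.03327/(4π·0.0325) = 0.08147 K/W
  R_aerogel blanket = (1/4.35 − 1/4.73)/(4πk) = 0.01847/(4π·0.0150) = 0.09798 K/W
ΣR = 5.868×10^-6 + 0.03826 + 0.08147 + 0.09798 = 0.2177 K/W
Q = ΔT/ΣR = (-155 °C − 10.7 °C)/0.2177 = -761.1 W
From the inner boundary to the expanded polystyrene/aerogel blanket interface, ΣR_partial = 0.1197 K/W.
T_interface = T_in − Q·ΣR_partial = -155 °C − (-761.1)(0.1197) = -63.9 °C

T = -63.9 °C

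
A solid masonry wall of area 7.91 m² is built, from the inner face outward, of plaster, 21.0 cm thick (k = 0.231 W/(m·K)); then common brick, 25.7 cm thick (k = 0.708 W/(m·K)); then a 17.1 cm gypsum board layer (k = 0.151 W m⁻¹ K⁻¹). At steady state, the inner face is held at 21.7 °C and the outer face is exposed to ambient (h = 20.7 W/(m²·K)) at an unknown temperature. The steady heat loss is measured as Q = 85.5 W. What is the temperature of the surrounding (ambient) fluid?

Series resistances:
  R_plaster = L/(kA) = 0.210/(0.231·7.91) = 0.1149 K/W
  R_common brick = L/(kA) = 0.257/(0.708·7.91) = 0.04589 K/W
  R_gypsum board = L/(kA) = 0.171/(0.151·7.91) = 0.1432 K/W
  R_conv,out = 1/(hA) = 1/(20.7·7.91) = 0.006107 K/W
ΣR = 0.3101 K/W
ΔT = Q·ΣR = 85.5 × 0.3101 = 26.51 K
Heat flows outward, so T_out = T_in − ΔT = 21.7 − 26.51 = -4.81 °C

T_out = -4.81 °C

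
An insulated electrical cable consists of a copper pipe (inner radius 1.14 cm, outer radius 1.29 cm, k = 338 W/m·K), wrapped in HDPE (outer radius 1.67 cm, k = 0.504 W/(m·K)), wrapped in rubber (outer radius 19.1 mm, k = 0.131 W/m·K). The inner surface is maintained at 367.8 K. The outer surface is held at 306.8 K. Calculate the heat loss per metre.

Q' = 249 W/m

Resistance network (inner→outer):
  R'_copper = ln(0.0129/0.0114)/(2πk) = 0.1236/(2π·338) = 5.821×10^-5 m·K/W
  R'_HDPE = ln(0.0167/0.0129)/(2πk) = 0.2582/(2π·0.504) = 0.08153 m·K/W
  R'_rubber = ln(0.0191/0.0167)/(2πk) = 0.1343/(2π·0.131) = 0.1631 m·K/W
ΣR = 5.821×10^-5 + 0.08153 + 0.1631 = 0.2447 m·K/W
Q' = ΔT/ΣR = (367.8 K − 306.8 K)/0.2447 = 249 W/m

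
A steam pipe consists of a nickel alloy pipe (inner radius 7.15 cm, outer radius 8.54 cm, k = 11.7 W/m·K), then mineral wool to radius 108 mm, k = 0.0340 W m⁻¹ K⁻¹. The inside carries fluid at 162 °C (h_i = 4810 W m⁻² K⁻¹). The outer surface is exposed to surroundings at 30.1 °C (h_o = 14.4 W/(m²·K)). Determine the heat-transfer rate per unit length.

Resistance network (inner→outer):
  R'_conv,in = 1/(2πr h) = 1/(2π·0.0715·4810) = 4.628×10^-4 m·K/W
  R'_nickel alloy = ln(0.0854/0.0715)/(2πk) = 0.1776/(2π·11.7) = 0.002417 m·K/W
  R'_mineral wool = ln(0.108/0.0854)/(2πk) = 0.2348/(2π·0.0340) = 1.099 m·K/W
  R'_conv,out = 1/(2πr h) = 1/(2π·0.108·14.4) = 0.1023 m·K/W
ΣR = 4.628×10^-4 + 0.002417 + 1.099 + 0.1023 = 1.204 m·K/W
Q' = ΔT/ΣR = (162 °C − 30.1 °C)/1.204 = 110 W/m

Q' = 110 W/m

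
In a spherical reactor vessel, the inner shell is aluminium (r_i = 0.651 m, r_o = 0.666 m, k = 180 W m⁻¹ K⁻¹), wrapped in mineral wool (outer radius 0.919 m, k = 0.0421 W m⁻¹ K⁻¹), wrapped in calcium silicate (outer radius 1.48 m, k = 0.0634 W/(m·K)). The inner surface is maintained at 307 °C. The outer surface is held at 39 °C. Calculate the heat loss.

Series thermal resistances, inner to outer:
  R_aluminium = (1/0.651 − 1/0.666)/(4πk) = 0.03460/(4π·180) = 1.530×10^-5 K/W
  R_mineral wool = (1/0.666 − 1/0.919)/(4πk) = 0.4134/(4π·0.0421) = 0.7813 K/W
  R_calcium silicate = (1/0.919 − 1/1.48)/(4πk) = 0.4125/(4π·0.0634) = 0.5177 K/W
ΣR = 1.530×10^-5 + 0.7813 + 0.5177 = 1.299 K/W
Q = ΔT/ΣR = (307 °C − 39 °C)/1.299 = 206 W

Q = 206 W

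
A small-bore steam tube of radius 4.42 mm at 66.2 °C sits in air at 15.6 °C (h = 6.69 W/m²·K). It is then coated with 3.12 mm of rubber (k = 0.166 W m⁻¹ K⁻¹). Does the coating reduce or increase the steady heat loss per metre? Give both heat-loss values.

increases: 9.40 → 13.8 W/m

Critical radius for a cylinder: r_cr = k/h = 0.0248 m = 2.48 cm.
Outer radius after coating: r₂ = 0.00442 + 0.00312 = 0.00754 m.
Since r₁ < r_cr and r₂ ≤ r_cr, the coating moves toward the maximum at r_cr — heat loss rises.
Bare: R = 1/(2πr₁h) = 5.382 m·K/W; Q = 50.6/5.382 = 9.40 W/m.
Coated: R = R_cond + R_conv = 3.667 m·K/W; Q = 50.6/3.667 = 13.8 W/m.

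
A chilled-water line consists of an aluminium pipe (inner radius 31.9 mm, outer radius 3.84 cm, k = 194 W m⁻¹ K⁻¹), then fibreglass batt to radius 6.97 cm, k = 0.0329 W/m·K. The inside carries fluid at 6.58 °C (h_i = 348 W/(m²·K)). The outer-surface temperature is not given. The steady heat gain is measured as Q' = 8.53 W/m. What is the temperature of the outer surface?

Sum the resistances:
  R'_conv,in = 1/(2πr h) = 1/(2π·0.0319·348) = 0.01434 m·K/W
  R'_aluminium = ln(0.0384/0.0319)/(2πk) = 0.1855/(2π·194) = 1.521×10^-4 m·K/W
  R'_fibreglass batt = ln(0.0697/0.0384)/(2πk) = 0.5961/(2π·0.0329) = 2.884 m·K/W
ΣR = 2.898 m·K/W
ΔT = Q'·ΣR = 8.53 × 2.898 = 24.72 K
Heat flows inward, so T_out = T_in + ΔT = 6.58 + 24.72 = 31.3 °C

T_out = 31.3 °C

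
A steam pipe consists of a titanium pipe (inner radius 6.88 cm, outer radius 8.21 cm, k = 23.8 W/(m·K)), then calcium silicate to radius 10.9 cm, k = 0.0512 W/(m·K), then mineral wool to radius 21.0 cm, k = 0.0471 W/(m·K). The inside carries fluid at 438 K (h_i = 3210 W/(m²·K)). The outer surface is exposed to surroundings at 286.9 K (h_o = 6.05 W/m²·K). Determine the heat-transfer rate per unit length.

Treat each layer as a resistance in series:
  R'_conv,in = 1/(2πr h) = 1/(2π·0.0688·3210) = 7.207×10^-4 m·K/W
  R'_titanium = ln(0.0821/0.0688)/(2πk) = 0.1767/(2π·23.8) = 0.001182 m·K/W
  R'_calcium silicate = ln(0.109/0.0821)/(2πk) = 0.2834/(2π·0.0512) = 0.8810 m·K/W
  R'_mineral wool = ln(0.210/0.109)/(2πk) = 0.6558/(2π·0.0471) = 2.216 m·K/W
  R'_conv,out = 1/(2πr h) = 1/(2π·0.210·6.05) = 0.1253 m·K/W
ΣR = 7.207×10^-4 + 0.001182 + 0.8810 + 2.216 + 0.1253 = 3.224 m·K/W
Q' = ΔT/ΣR = (438 K − 286.9 K)/3.224 = 46.9 W/m

Q' = 46.9 W/m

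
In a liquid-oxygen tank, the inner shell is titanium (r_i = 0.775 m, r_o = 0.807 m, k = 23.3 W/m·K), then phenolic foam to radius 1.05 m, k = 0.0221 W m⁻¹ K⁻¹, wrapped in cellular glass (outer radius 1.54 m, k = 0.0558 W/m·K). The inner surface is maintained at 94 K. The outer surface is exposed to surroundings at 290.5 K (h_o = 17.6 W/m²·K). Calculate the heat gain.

Q = 134 W

Resistance network (inner→outer):
  R_titanium = (1/0.775 − 1/0.807)/(4πk) = 0.05117/(4π·23.3) = 1.747×10^-4 K/W
  R_phenolic foam = (1/0.807 − 1/1.05)/(4πk) = 0.2868/(4π·0.0221) = 1.033 K/W
  R_cellular glass = (1/1.05 − 1/1.54)/(4πk) = 0.3030/(4π·0.0558) = 0.4322 K/W
  R_conv,out = 1/(4πr²h) = 1/(4π·1.54²·17.6) = 0.001906 K/W
ΣR = 1.747×10^-4 + 1.033 + 0.4322 + 0.001906 = 1.467 K/W
Q = ΔT/ΣR = (94 K − 290.5 K)/1.467 = -134 W
(Negative Q ⇒ heat flows inward; heat gain = 134 W.)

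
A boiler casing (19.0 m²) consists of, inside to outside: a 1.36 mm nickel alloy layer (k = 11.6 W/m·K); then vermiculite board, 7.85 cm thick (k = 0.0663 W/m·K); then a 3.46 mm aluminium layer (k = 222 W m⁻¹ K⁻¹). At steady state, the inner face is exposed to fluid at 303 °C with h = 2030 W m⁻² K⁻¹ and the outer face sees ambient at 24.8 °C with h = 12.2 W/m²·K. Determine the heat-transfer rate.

Q = 4170 W

Treat each layer as a resistance in series:
  R_conv,in = 1/(hA) = 1/(2030·19.0) = 2.593×10^-5 K/W
  R_nickel alloy = L/(kA) = 0.00136/(11.6·19.0) = 6.171×10^-6 K/W
  R_vermiculite board = L/(kA) = 0.0785/(0.0663·19.0) = 0.06232 K/W
  R_aluminium = L/(kA) = 0.00346/(222·19.0) = 8.203×10^-7 K/W
  R_conv,out = 1/(hA) = 1/(12.2·19.0) = 0.004314 K/W
ΣR = 2.593×10^-5 + 6.171×10^-6 + 0.06232 + 8.203×10^-7 + 0.004314 = 0.06667 K/W
Q = ΔT/ΣR = (303 °C − 24.8 °C)/0.06667 = 4170 W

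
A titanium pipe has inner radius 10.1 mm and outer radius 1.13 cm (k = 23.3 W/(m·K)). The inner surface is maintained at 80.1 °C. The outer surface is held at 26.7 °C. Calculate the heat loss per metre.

Q' = 2πk·ΔT/ln(r₂/r₁) = 2π × 23.3 × 53.4 / ln(0.0113/0.0101) = 69600 W/m

Q' = 69.6 kW/m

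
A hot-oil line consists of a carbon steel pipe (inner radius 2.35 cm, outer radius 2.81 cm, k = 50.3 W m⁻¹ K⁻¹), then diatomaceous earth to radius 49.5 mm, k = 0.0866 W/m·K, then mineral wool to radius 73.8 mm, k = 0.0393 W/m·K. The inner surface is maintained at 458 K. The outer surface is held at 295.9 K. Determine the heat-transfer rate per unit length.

Treat each layer as a resistance in series:
  R'_carbon steel = ln(0.0281/0.0235)/(2πk) = 0.1788/(2π·50.3) = 5.656×10^-4 m·K/W
  R'_diatomaceous earth = ln(0.0495/0.0281)/(2πk) = 0.5662/(2π·0.0866) = 1.041 m·K/W
  R'_mineral wool = ln(0.0738/0.0495)/(2πk) = 0.3994/(2π·0.0393) = 1.617 m·K/W
ΣR = 5.656×10^-4 + 1.041 + 1.617 = 2.659 m·K/W
Q' = ΔT/ΣR = (458 K − 295.9 K)/2.659 = 61.0 W/m

Q' = 61.0 W/m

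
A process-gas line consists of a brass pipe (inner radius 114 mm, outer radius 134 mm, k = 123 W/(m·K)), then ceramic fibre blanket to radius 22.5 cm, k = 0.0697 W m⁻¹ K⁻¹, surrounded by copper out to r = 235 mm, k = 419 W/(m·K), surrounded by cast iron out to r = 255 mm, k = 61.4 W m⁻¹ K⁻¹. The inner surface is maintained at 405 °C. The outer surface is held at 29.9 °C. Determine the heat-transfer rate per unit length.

Resistance network (inner→outer):
  R'_brass = ln(0.134/0.114)/(2πk) = 0.1616/(2π·123) = 2.092×10^-4 m·K/W
  R'_ceramic fibre blanket = ln(0.225/0.134)/(2πk) = 0.5183/(2π·0.0697) = 1.183 m·K/W
  R'_copper = ln(0.235/0.225)/(2πk) = 0.04349/(2π·419) = 1.652×10^-5 m·K/W
  R'_cast iron = ln(0.255/0.235)/(2πk) = 0.08168/(2π·61.4) = 2.117×10^-4 m·K/W
ΣR = 2.092×10^-4 + 1.183 + 1.652×10^-5 + 2.117×10^-4 = 1.183 m·K/W
Q' = ΔT/ΣR = (405 °C − 29.9 °C)/1.183 = 317 W/m

Q' = 317 W/m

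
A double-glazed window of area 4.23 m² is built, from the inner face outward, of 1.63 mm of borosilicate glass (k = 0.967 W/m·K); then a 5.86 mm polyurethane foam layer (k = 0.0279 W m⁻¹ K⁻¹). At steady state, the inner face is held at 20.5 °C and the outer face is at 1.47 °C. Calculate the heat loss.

Q = 380 W

Treat each layer as a resistance in series:
  R_borosilicate glass = L/(kA) = 0.00163/(0.967·4.23) = 3.985×10^-4 K/W
  R_polyurethane foam = L/(kA) = 0.00586/(0.0279·4.23) = 0.04965 K/W
ΣR = 3.985×10^-4 + 0.04965 = 0.05005 K/W
Q = ΔT/ΣR = (20.5 °C − 1.47 °C)/0.05005 = 380 W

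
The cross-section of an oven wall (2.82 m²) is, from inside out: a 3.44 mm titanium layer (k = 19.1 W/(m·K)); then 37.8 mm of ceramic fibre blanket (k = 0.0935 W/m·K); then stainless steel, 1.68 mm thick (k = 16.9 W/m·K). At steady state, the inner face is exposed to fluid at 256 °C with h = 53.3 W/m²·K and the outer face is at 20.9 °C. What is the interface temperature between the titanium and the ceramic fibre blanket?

T = 245 °C

Resistance network (inner→outer):
  R_conv,in = 1/(hA) = 1/(53.3·2.82) = 0.006653 K/W
  R_titanium = L/(kA) = 0.00344/(19.1·2.82) = 6.387×10^-5 K/W
  R_ceramic fibre blanket = L/(kA) = 0.0378/(0.0935·2.82) = 0.1434 K/W
  R_stainless steel = L/(kA) = 0.00168/(16.9·2.82) = 3.525×10^-5 K/W
ΣR = 0.006653 + 6.387×10^-5 + 0.1434 + 3.525×10^-5 = 0.1502 K/W
Q = ΔT/ΣR = (256 °C − 20.9 °C)/0.1502 = 1565 W
From the inner boundary to the titanium/ceramic fibre blanket interface, ΣR_partial = 0.006717 K/W.
T_interface = T_in − Q·ΣR_partial = 256 °C − (1565)(0.006717) = 245 °C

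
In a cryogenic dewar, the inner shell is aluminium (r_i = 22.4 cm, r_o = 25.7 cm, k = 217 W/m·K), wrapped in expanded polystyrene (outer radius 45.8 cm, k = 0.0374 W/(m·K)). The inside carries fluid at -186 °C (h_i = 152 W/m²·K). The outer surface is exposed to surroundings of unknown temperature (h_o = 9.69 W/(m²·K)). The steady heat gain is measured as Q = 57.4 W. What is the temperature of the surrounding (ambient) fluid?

T_out = 25.4 °C

Sum the resistances:
  R_conv,in = 1/(4πr²h) = 1/(4π·0.224²·152) = 0.01043 K/W
  R_aluminium = (1/0.224 − 1/0.257)/(4πk) = 0.5732/(4π·217) = 2.102×10^-4 K/W
  R_expanded polystyrene = (1/0.257 − 1/0.458)/(4πk) = 1.708/(4π·0.0374) = 3.633 K/W
  R_conv,out = 1/(4πr²h) = 1/(4π·0.458²·9.69) = 0.03915 K/W
ΣR = 3.683 K/W
ΔT = Q·ΣR = 57.4 × 3.683 = 211.4 K
Heat flows inward, so T_out = T_in + ΔT = -186 + 211.4 = 25.4 °C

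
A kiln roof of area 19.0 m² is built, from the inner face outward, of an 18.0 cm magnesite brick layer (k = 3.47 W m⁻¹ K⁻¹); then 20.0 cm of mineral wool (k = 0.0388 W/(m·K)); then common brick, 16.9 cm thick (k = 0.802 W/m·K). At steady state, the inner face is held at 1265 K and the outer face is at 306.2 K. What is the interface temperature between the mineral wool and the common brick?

T = 343.5 K

Resistance network (inner→outer):
  R_magnesite brick = L/(kA) = 0.180/(3.47·19.0) = 0.002730 K/W
  R_mineral wool = L/(kA) = 0.200/(0.0388·19.0) = 0.2713 K/W
  R_common brick = L/(kA) = 0.169/(0.802·19.0) = 0.01109 K/W
ΣR = 0.002730 + 0.2713 + 0.01109 = 0.2851 K/W
Q = ΔT/ΣR = (1265 K − 306.2 K)/0.2851 = 3363 W
From the inner boundary to the mineral wool/common brick interface, ΣR_partial = 0.2740 K/W.
T_interface = T_in − Q·ΣR_partial = 1265 K − (3363)(0.2740) = 343.5 K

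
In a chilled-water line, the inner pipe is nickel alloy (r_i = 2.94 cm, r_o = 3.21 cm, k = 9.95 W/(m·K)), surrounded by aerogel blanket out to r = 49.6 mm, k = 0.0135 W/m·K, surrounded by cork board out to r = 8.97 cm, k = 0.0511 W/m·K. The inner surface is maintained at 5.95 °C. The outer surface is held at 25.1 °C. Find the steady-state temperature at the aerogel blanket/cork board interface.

T = 20.0 °C

Series thermal resistances, inner to outer:
  R'_nickel alloy = ln(0.0321/0.0294)/(2πk) = 0.08786/(2π·9.95) = 0.001405 m·K/W
  R'_aerogel blanket = ln(0.0496/0.0321)/(2πk) = 0.4351/(2π·0.0135) = 5.130 m·K/W
  R'_cork board = ln(0.0897/0.0496)/(2πk) = 0.5925/(2π·0.0511) = 1.845 m·K/W
ΣR = 0.001405 + 5.130 + 1.845 = 6.976 m·K/W
Q' = ΔT/ΣR = (5.95 °C − 25.1 °C)/6.976 = -2.745 W/m
From the inner boundary to the aerogel blanket/cork board interface, ΣR_partial = 5.131 m·K/W.
T_interface = T_in − Q'·ΣR_partial = 5.95 °C − (-2.745)(5.131) = 20.0 °C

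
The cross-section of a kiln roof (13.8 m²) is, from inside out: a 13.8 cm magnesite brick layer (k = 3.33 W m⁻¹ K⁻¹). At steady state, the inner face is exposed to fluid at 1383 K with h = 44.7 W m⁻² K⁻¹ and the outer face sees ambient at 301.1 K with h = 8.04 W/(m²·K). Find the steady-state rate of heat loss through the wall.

Q = 79.3 kW

Treat each layer as a resistance in series:
  R_conv,in = 1/(hA) = 1/(44.7·13.8) = 0.001621 K/W
  R_magnesite brick = L/(kA) = 0.138/(3.33·13.8) = 0.003003 K/W
  R_conv,out = 1/(hA) = 1/(8.04·13.8) = 0.009013 K/W
ΣR = 0.001621 + 0.003003 + 0.009013 = 0.01364 K/W
Q = ΔT/ΣR = (1383 K − 301.1 K)/0.01364 = 79300 W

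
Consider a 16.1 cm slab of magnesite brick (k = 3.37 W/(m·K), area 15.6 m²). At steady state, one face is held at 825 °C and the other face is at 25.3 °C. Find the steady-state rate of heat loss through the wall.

Q = 261 kW

Q = kA·ΔT/L = 3.37 × 15.6 × |825 °C − 25.3 °C| / 0.161 = 2.61×10^5 W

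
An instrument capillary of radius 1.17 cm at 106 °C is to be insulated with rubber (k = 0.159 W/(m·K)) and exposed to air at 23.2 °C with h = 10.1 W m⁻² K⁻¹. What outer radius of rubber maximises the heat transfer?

For a cylinder, r_cr = k_ins/h = 0.159/10.1 = 0.0157 m = 1.57 cm

r_cr = 1.57 cm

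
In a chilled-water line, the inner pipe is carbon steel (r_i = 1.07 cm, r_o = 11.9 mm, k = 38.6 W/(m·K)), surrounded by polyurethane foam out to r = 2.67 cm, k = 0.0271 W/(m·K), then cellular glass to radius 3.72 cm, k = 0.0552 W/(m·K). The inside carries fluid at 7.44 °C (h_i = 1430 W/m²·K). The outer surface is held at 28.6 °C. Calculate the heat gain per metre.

Treat each layer as a resistance in series:
  R'_conv,in = 1/(2πr h) = 1/(2π·0.0107·1430) = 0.01040 m·K/W
  R'_carbon steel = ln(0.0119/0.0107)/(2πk) = 0.1063/(2π·38.6) = 4.383×10^-4 m·K/W
  R'_polyurethane foam = ln(0.0267/0.0119)/(2πk) = 0.8081/(2π·0.0271) = 4.746 m·K/W
  R'_cellular glass = ln(0.0372/0.0267)/(2πk) = 0.3316/(2π·0.0552) = 0.9562 m·K/W
ΣR = 0.01040 + 4.383×10^-4 + 4.746 + 0.9562 = 5.713 m·K/W
Q' = ΔT/ΣR = (7.44 °C − 28.6 °C)/5.713 = -3.70 W/m
(Negative Q' ⇒ heat flows inward; heat gain = 3.70 W/m.)

Q' = 3.70 W/m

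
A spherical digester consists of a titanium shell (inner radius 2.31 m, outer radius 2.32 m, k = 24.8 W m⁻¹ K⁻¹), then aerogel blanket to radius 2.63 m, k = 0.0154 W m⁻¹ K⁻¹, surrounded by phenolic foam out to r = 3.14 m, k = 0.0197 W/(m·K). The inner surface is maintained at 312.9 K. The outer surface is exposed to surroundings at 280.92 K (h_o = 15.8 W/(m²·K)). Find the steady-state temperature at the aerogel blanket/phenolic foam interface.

Resistance network (inner→outer):
  R_titanium = (1/2.31 − 1/2.32)/(4πk) = 0.001866/(4π·24.8) = 5.987×10^-6 K/W
  R_aerogel blanket = (1/2.32 − 1/2.63)/(4πk) = 0.05081/(4π·0.0154) = 0.2625 K/W
  R_phenolic foam = (1/2.63 − 1/3.14)/(4πk) = 0.06176/(4π·0.0197) = 0.2495 K/W
  R_conv,out = 1/(4πr²h) = 1/(4π·3.14²·15.8) = 5.108×10^-4 K/W
ΣR = 5.987×10^-6 + 0.2625 + 0.2495 + 5.108×10^-4 = 0.5125 K/W
Q = ΔT/ΣR = (312.9 K − 280.92 K)/0.5125 = 62.40 W
From the inner boundary to the aerogel blanket/phenolic foam interface, ΣR_partial = 0.2625 K/W.
T_interface = T_in − Q·ΣR_partial = 312.9 K − (62.40)(0.2625) = 296.5 K

T = 296.5 K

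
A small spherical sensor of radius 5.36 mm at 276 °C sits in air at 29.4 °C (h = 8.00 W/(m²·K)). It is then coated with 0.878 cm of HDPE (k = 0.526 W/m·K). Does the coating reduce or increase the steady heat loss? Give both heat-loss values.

increases: 0.712 → 3.67 W

Critical radius for a sphere: r_cr = 2k/h = 0.132 m = 13.2 cm.
Outer radius after coating: r₂ = 0.00536 + 0.00878 = 0.01414 m.
Since r₁ < r_cr and r₂ ≤ r_cr, the coating moves toward the maximum at r_cr — heat loss rises.
Bare: R = 1/(4πr₁²h) = 346.2 K/W; Q = 246.6/346.2 = 0.712 W.
Coated: R = R_cond + R_conv = 67.28 K/W; Q = 246.6/67.28 = 3.67 W.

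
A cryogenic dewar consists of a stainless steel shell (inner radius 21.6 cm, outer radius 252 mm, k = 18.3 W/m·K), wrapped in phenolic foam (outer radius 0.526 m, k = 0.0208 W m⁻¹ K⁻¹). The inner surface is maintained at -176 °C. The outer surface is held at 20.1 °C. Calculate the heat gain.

Q = 24.8 W

Resistance network (inner→outer):
  R_stainless steel = (1/0.216 − 1/0.252)/(4πk) = 0.6614/(4π·18.3) = 0.002876 K/W
  R_phenolic foam = (1/0.252 − 1/0.526)/(4πk) = 2.067/(4π·0.0208) = 7.908 K/W
ΣR = 0.002876 + 7.908 = 7.911 K/W
Q = ΔT/ΣR = (-176 °C − 20.1 °C)/7.911 = -24.8 W
(Negative Q ⇒ heat flows inward; heat gain = 24.8 W.)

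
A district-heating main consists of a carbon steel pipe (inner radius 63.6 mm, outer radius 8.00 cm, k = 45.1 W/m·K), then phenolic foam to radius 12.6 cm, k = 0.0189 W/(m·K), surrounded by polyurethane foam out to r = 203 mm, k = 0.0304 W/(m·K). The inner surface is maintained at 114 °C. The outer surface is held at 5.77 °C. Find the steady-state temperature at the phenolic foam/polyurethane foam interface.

T = 48.5 °C

Series thermal resistances, inner to outer:
  R'_carbon steel = ln(0.0800/0.0636)/(2πk) = 0.2294/(2π·45.1) = 8.096×10^-4 m·K/W
  R'_phenolic foam = ln(0.126/0.0800)/(2πk) = 0.4543/(2π·0.0189) = 3.825 m·K/W
  R'_polyurethane foam = ln(0.203/0.126)/(2πk) = 0.4769/(2π·0.0304) = 2.497 m·K/W
ΣR = 8.096×10^-4 + 3.825 + 2.497 = 6.323 m·K/W
Q' = ΔT/ΣR = (114 °C − 5.77 °C)/6.323 = 17.12 W/m
From the inner boundary to the phenolic foam/polyurethane foam interface, ΣR_partial = 3.826 m·K/W.
T_interface = T_in − Q'·ΣR_partial = 114 °C − (17.12)(3.826) = 48.5 °C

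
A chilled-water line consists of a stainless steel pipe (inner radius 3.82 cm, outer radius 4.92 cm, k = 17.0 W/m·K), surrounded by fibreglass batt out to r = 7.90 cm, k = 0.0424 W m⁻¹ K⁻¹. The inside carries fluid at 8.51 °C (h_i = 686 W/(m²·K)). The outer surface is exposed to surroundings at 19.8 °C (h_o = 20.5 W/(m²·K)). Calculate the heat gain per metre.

Q' = 5.99 W/m

Resistance network (inner→outer):
  R'_conv,in = 1/(2πr h) = 1/(2π·0.0382·686) = 0.006073 m·K/W
  R'_stainless steel = ln(0.0492/0.0382)/(2πk) = 0.2531/(2π·17.0) = 0.002369 m·K/W
  R'_fibreglass batt = ln(0.0790/0.0492)/(2πk) = 0.4736/(2π·0.0424) = 1.778 m·K/W
  R'_conv,out = 1/(2πr h) = 1/(2π·0.0790·20.5) = 0.09827 m·K/W
ΣR = 0.006073 + 0.002369 + 1.778 + 0.09827 = 1.885 m·K/W
Q' = ΔT/ΣR = (8.51 °C − 19.8 °C)/1.885 = -5.99 W/m
(Negative Q' ⇒ heat flows inward; heat gain = 5.99 W/m.)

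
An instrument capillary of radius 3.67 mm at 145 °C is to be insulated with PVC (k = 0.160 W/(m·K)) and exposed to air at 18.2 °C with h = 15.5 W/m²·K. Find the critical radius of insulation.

r_cr = 1.03 cm

For a cylinder, r_cr = k_ins/h = 0.160/15.5 = 0.0103 m = 1.03 cm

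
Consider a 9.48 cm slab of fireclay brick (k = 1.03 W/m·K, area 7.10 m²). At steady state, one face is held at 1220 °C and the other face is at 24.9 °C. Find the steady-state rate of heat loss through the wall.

Q = 92.2 kW

Q = kA·ΔT/L = 1.03 × 7.10 × |1220 °C − 24.9 °C| / 0.0948 = 92200 W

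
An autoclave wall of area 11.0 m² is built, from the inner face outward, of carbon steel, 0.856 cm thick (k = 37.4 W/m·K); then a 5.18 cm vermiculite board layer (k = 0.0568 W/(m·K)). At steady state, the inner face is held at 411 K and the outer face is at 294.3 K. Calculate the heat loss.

Q = 1410 W

Series thermal resistances, inner to outer:
  R_carbon steel = L/(kA) = 0.00856/(37.4·11.0) = 2.081×10^-5 K/W
  R_vermiculite board = L/(kA) = 0.0518/(0.0568·11.0) = 0.08291 K/W
ΣR = 2.081×10^-5 + 0.08291 = 0.08293 K/W
Q = ΔT/ΣR = (411 K − 294.3 K)/0.08293 = 1410 W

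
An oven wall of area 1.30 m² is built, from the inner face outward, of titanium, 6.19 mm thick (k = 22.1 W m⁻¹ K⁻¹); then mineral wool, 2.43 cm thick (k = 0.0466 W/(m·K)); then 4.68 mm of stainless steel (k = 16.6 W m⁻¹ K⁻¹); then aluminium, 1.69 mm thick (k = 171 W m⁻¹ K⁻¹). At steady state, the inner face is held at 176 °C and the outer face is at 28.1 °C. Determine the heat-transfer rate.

Treat each layer as a resistance in series:
  R_titanium = L/(kA) = 0.00619/(22.1·1.30) = 2.155×10^-4 K/W
  R_mineral wool = L/(kA) = 0.0243/(0.0466·1.30) = 0.4011 K/W
  R_stainless steel = L/(kA) = 0.00468/(16.6·1.30) = 2.169×10^-4 K/W
  R_aluminium = L/(kA) = 0.00169/(171·1.30) = 7.602×10^-6 K/W
ΣR = 2.155×10^-4 + 0.4011 + 2.169×10^-4 + 7.602×10^-6 = 0.4015 K/W
Q = ΔT/ΣR = (176 °C − 28.1 °C)/0.4015 = 368 W

Q = 368 W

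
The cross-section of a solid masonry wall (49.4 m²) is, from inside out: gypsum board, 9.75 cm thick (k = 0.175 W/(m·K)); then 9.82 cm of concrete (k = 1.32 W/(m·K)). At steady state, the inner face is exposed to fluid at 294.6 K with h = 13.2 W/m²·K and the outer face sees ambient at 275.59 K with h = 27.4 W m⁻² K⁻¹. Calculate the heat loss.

Q = 1260 W

Treat each layer as a resistance in series:
  R_conv,in = 1/(hA) = 1/(13.2·49.4) = 0.001534 K/W
  R_gypsum board = L/(kA) = 0.0975/(0.175·49.4) = 0.01128 K/W
  R_concrete = L/(kA) = 0.0982/(1.32·49.4) = 0.001506 K/W
  R_conv,out = 1/(hA) = 1/(27.4·49.4) = 7.388×10^-4 K/W
ΣR = 0.001534 + 0.01128 + 0.001506 + 7.388×10^-4 = 0.01506 K/W
Q = ΔT/ΣR = (294.6 K − 275.59 K)/0.01506 = 1260 W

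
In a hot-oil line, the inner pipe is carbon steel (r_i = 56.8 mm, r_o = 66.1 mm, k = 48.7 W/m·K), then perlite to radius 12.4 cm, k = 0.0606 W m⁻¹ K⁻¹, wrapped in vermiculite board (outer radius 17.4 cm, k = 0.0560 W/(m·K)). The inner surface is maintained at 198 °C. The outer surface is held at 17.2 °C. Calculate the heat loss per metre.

Q' = 69.1 W/m

Resistance network (inner→outer):
  R'_carbon steel = ln(0.0661/0.0568)/(2πk) = 0.1516/(2π·48.7) = 4.955×10^-4 m·K/W
  R'_perlite = ln(0.124/0.0661)/(2πk) = 0.6291/(2π·0.0606) = 1.652 m·K/W
  R'_vermiculite board = ln(0.174/0.124)/(2πk) = 0.3388/(2π·0.0560) = 0.9628 m·K/W
ΣR = 4.955×10^-4 + 1.652 + 0.9628 = 2.615 m·K/W
Q' = ΔT/ΣR = (198 °C − 17.2 °C)/2.615 = 69.1 W/m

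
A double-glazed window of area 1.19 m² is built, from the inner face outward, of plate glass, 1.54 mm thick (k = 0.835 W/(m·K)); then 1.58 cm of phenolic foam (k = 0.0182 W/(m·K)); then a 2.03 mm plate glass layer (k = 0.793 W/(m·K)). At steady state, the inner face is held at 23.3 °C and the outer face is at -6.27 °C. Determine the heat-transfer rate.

Q = 40.3 W

Resistance network (inner→outer):
  R_plate glass = L/(kA) = 0.00154/(0.835·1.19) = 0.001550 K/W
  R_phenolic foam = L/(kA) = 0.0158/(0.0182·1.19) = 0.7295 K/W
  R_plate glass = L/(kA) = 0.00203/(0.793·1.19) = 0.002151 K/W
ΣR = 0.001550 + 0.7295 + 0.002151 = 0.7332 K/W
Q = ΔT/ΣR = (23.3 °C − -6.27 °C)/0.7332 = 40.3 W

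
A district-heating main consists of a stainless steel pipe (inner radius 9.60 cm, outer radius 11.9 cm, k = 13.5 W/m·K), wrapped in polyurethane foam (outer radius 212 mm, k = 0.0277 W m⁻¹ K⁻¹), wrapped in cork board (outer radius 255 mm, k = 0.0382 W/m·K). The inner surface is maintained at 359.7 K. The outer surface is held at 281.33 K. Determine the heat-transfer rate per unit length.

Q' = 19.2 W/m

Treat each layer as a resistance in series:
  R'_stainless steel = ln(0.119/0.0960)/(2πk) = 0.2148/(2π·13.5) = 0.002532 m·K/W
  R'_polyurethane foam = ln(0.212/0.119)/(2πk) = 0.5775/(2π·0.0277) = 3.318 m·K/W
  R'_cork board = ln(0.255/0.212)/(2πk) = 0.1847/(2π·0.0382) = 0.7694 m·K/W
ΣR = 0.002532 + 3.318 + 0.7694 = 4.090 m·K/W
Q' = ΔT/ΣR = (359.7 K − 281.33 K)/4.090 = 19.2 W/m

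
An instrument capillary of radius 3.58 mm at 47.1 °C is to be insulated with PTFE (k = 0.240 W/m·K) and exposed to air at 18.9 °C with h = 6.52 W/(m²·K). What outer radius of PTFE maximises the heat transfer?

For a cylinder, r_cr = k_ins/h = 0.240/6.52 = 0.0368 m = 3.68 cm

r_cr = 3.68 cm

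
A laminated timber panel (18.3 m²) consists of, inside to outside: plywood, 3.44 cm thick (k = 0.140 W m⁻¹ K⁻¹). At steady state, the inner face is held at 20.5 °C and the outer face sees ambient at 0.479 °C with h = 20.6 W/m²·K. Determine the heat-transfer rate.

Resistance network (inner→outer):
  R_plywood = L/(kA) = 0.0344/(0.140·18.3) = 0.01343 K/W
  R_conv,out = 1/(hA) = 1/(20.6·18.3) = 0.002653 K/W
ΣR = 0.01343 + 0.002653 = 0.01608 K/W
Q = ΔT/ΣR = (20.5 °C − 0.479 °C)/0.01608 = 1250 W

Q = 1250 W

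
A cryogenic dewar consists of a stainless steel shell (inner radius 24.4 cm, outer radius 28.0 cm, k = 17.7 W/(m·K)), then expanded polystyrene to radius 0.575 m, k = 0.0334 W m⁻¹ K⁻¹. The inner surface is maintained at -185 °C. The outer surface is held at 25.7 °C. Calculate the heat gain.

Q = 48.2 W

Series thermal resistances, inner to outer:
  R_stainless steel = (1/0.244 − 1/0.280)/(4πk) = 0.5269/(4π·17.7) = 0.002369 K/W
  R_expanded polystyrene = (1/0.280 − 1/0.575)/(4πk) = 1.832/(4π·0.0334) = 4.366 K/W
ΣR = 0.002369 + 4.366 = 4.368 K/W
Q = ΔT/ΣR = (-185 °C − 25.7 °C)/4.368 = -48.2 W
(Negative Q ⇒ heat flows inward; heat gain = 48.2 W.)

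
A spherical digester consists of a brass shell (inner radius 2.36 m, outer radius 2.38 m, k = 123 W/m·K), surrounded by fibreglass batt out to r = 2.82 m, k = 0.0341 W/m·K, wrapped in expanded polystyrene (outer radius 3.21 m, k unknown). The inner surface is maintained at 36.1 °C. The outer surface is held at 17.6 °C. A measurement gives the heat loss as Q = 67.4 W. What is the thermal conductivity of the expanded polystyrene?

k = 0.0282 W/m·K

ΣR = ΔT/Q = |36.1 − 17.6|/67.4 = 0.2745 K/W
Known resistances:
  R_brass = (1/2.36 − 1/2.38)/(4πk) = 0.003561/(4π·123) = 2.304×10^-6 K/W
  R_fibreglass batt = (1/2.38 − 1/2.82)/(4πk) = 0.06556/(4π·0.0341) = 0.1530 K/W
R_expanded polystyrene = ΣR − ΣR_known = 0.2745 − 0.1530 = 0.1215 K/W
(1/r₁−1/r₂)/(4πk) = 0.1215 ⇒ k = 0.04308/(4π·0.1215) = 0.0282 W/m·K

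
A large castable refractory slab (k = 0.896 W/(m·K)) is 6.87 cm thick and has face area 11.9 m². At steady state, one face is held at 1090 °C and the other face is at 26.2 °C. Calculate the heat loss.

Q = kA·ΔT/L = 0.896 × 11.9 × |1090 °C − 26.2 °C| / 0.0687 = 1.65×10^5 W

Q = 1.65×10^5 W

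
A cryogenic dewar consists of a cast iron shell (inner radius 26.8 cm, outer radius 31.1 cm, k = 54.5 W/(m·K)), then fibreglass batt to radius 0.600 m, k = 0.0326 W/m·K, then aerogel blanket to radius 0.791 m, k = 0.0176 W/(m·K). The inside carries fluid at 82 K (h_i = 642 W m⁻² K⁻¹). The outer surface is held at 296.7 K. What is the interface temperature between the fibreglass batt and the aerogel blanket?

Treat each layer as a resistance in series:
  R_conv,in = 1/(4πr²h) = 1/(4π·0.268²·642) = 0.001726 K/W
  R_cast iron = (1/0.268 − 1/0.311)/(4πk) = 0.5159/(4π·54.5) = 7.533×10^-4 K/W
  R_fibreglass batt = (1/0.311 − 1/0.600)/(4πk) = 1.549/(4π·0.0326) = 3.781 K/W
  R_aerogel blanket = (1/0.600 − 1/0.791)/(4πk) = 0.4024/(4π·0.0176) = 1.820 K/W
ΣR = 0.001726 + 7.533×10^-4 + 3.781 + 1.820 = 5.603 K/W
Q = ΔT/ΣR = (82 K − 296.7 K)/5.603 = -38.32 W
From the inner boundary to the fibreglass batt/aerogel blanket interface, ΣR_partial = 3.783 K/W.
T_interface = T_in − Q·ΣR_partial = 82 K − (-38.32)(3.783) = 227.0 K

T = 227.0 K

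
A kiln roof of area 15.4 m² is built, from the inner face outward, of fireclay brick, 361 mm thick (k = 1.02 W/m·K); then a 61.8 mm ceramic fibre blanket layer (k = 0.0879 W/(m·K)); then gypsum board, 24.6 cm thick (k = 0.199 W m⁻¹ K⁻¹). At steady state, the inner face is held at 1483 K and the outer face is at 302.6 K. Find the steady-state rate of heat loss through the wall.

Q = 7930 W

Series thermal resistances, inner to outer:
  R_fireclay brick = L/(kA) = 0.361/(1.02·15.4) = 0.02298 K/W
  R_ceramic fibre blanket = L/(kA) = 0.0618/(0.0879·15.4) = 0.04565 K/W
  R_gypsum board = L/(kA) = 0.246/(0.199·15.4) = 0.08027 K/W
ΣR = 0.02298 + 0.04565 + 0.08027 = 0.1489 K/W
Q = ΔT/ΣR = (1483 K − 302.6 K)/0.1489 = 7930 W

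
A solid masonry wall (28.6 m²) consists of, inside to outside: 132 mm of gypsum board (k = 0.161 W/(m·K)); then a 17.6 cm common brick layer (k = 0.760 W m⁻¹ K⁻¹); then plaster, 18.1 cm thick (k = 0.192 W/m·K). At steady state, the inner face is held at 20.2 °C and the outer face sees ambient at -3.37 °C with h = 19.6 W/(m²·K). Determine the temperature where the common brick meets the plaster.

Series thermal resistances, inner to outer:
  R_gypsum board = L/(kA) = 0.132/(0.161·28.6) = 0.02867 K/W
  R_common brick = L/(kA) = 0.176/(0.760·28.6) = 0.008097 K/W
  R_plaster = L/(kA) = 0.181/(0.192·28.6) = 0.03296 K/W
  R_conv,out = 1/(hA) = 1/(19.6·28.6) = 0.001784 K/W
ΣR = 0.02867 + 0.008097 + 0.03296 + 0.001784 = 0.07151 K/W
Q = ΔT/ΣR = (20.2 °C − -3.37 °C)/0.07151 = 329.6 W
From the inner boundary to the common brick/plaster interface, ΣR_partial = 0.03677 K/W.
T_interface = T_in − Q·ΣR_partial = 20.2 °C − (329.6)(0.03677) = 8.08 °C

T = 8.08 °C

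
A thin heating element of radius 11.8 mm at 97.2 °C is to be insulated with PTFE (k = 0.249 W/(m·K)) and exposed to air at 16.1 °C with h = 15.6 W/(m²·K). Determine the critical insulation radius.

For a cylinder, r_cr = k_ins/h = 0.249/15.6 = 0.0160 m = 1.60 cm

r_cr = 1.60 cm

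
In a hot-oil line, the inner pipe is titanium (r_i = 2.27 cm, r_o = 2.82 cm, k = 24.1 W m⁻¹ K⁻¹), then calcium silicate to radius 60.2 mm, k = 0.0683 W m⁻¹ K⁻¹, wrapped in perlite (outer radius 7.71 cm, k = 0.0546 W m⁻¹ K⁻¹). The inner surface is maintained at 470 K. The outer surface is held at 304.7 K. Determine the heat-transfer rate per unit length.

Q' = 66.4 W/m

Resistance network (inner→outer):
  R'_titanium = ln(0.0282/0.0227)/(2πk) = 0.2170/(2π·24.1) = 0.001433 m·K/W
  R'_calcium silicate = ln(0.0602/0.0282)/(2πk) = 0.7584/(2π·0.0683) = 1.767 m·K/W
  R'_perlite = ln(0.0771/0.0602)/(2πk) = 0.2474/(2π·0.0546) = 0.7212 m·K/W
ΣR = 0.001433 + 1.767 + 0.7212 = 2.490 m·K/W
Q' = ΔT/ΣR = (470 K − 304.7 K)/2.490 = 66.4 W/m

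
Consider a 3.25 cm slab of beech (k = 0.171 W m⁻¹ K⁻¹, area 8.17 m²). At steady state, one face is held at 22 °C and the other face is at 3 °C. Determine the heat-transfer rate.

Q = 817 W

Q = kA·ΔT/L = 0.171 × 8.17 × |22 °C − 3 °C| / 0.0325 = 817 W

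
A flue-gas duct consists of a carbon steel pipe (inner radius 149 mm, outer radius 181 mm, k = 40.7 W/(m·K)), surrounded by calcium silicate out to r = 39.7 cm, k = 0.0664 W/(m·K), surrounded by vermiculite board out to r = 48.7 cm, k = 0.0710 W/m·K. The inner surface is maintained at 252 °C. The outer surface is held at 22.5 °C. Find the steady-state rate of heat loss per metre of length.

Series thermal resistances, inner to outer:
  R'_carbon steel = ln(0.181/0.149)/(2πk) = 0.1946/(2π·40.7) = 7.608×10^-4 m·K/W
  R'_calcium silicate = ln(0.397/0.181)/(2πk) = 0.7854/(2π·0.0664) = 1.883 m·K/W
  R'_vermiculite board = ln(0.487/0.397)/(2πk) = 0.2043/(2π·0.0710) = 0.4580 m·K/W
ΣR = 7.608×10^-4 + 1.883 + 0.4580 = 2.342 m·K/W
Q' = ΔT/ΣR = (252 °C − 22.5 °C)/2.342 = 98.0 W/m

Q' = 98.0 W/m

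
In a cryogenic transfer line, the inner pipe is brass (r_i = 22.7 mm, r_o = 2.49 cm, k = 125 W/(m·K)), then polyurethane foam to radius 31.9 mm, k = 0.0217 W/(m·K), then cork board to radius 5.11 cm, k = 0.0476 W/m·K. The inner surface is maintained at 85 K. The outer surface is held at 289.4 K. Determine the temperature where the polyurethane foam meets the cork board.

T = 194.5 K

Treat each layer as a resistance in series:
  R'_brass = ln(0.0249/0.0227)/(2πk) = 0.09250/(2π·125) = 1.178×10^-4 m·K/W
  R'_polyurethane foam = ln(0.0319/0.0249)/(2πk) = 0.2477/(2π·0.0217) = 1.817 m·K/W
  R'_cork board = ln(0.0511/0.0319)/(2πk) = 0.4712/(2π·0.0476) = 1.575 m·K/W
ΣR = 1.178×10^-4 + 1.817 + 1.575 = 3.392 m·K/W
Q' = ΔT/ΣR = (85 K − 289.4 K)/3.392 = -60.26 W/m
From the inner boundary to the polyurethane foam/cork board interface, ΣR_partial = 1.817 m·K/W.
T_interface = T_in − Q'·ΣR_partial = 85 K − (-60.26)(1.817) = 194.5 K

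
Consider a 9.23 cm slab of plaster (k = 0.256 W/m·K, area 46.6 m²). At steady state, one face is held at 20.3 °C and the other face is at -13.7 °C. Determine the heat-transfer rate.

Q = 4390 W

Q = kA·ΔT/L = 0.256 × 46.6 × |20.3 °C − -13.7 °C| / 0.0923 = 4390 W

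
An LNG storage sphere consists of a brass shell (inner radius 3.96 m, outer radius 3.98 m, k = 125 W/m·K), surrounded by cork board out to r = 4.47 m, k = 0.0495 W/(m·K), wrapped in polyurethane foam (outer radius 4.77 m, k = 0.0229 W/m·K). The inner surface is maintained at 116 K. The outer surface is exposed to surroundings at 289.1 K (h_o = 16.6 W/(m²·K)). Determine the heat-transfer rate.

Series thermal resistances, inner to outer:
  R_brass = (1/3.96 − 1/3.98)/(4πk) = 0.001269/(4π·125) = 8.079×10^-7 K/W
  R_cork board = (1/3.98 − 1/4.47)/(4πk) = 0.02754/(4π·0.0495) = 0.04428 K/W
  R_polyurethane foam = (1/4.47 − 1/4.77)/(4πk) = 0.01407/(4π·0.0229) = 0.04889 K/W
  R_conv,out = 1/(4πr²h) = 1/(4π·4.77²·16.6) = 2.107×10^-4 K/W
ΣR = 8.079×10^-7 + 0.04428 + 0.04889 + 2.107×10^-4 = 0.09338 K/W
Q = ΔT/ΣR = (116 K − 289.1 K)/0.09338 = -1850 W
(Negative Q ⇒ heat flows inward; heat gain = 1850 W.)

Q = 1850 W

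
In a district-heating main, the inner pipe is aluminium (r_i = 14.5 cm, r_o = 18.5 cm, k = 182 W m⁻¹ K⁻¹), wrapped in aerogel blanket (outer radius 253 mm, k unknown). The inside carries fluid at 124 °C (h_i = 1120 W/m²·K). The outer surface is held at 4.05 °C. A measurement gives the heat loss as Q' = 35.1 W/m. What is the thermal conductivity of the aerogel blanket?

ΣR = ΔT/Q' = |124 − 4.05|/35.1 = 3.417 m·K/W
Known resistances:
  R'_conv,in = 1/(2πr h) = 1/(2π·0.145·1120) = 9.800×10^-4 m·K/W
  R'_aluminium = ln(0.185/0.145)/(2πk) = 0.2436/(2π·182) = 2.130×10^-4 m·K/W
R_aerogel blanket = ΣR − ΣR_known = 3.417 − 0.001193 = 3.416 m·K/W
ln(r₂/r₁)/(2πk) = 3.416 ⇒ k = 0.3130/(2π·3.416) = 0.0146 W/m·K

k = 0.0146 W/m·K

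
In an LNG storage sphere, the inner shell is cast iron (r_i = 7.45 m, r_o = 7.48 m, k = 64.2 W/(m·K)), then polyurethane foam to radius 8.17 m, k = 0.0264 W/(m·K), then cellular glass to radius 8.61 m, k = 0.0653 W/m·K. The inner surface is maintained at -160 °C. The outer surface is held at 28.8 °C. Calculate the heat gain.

Treat each layer as a resistance in series:
  R_cast iron = (1/7.45 − 1/7.48)/(4πk) = 5.383×10^-4/(4π·64.2) = 6.673×10^-7 K/W
  R_polyurethane foam = (1/7.48 − 1/8.17)/(4πk) = 0.01129/(4π·0.0264) = 0.03403 K/W
  R_cellular glass = (1/8.17 − 1/8.61)/(4πk) = 0.006255/(4π·0.0653) = 0.007623 K/W
ΣR = 6.673×10^-7 + 0.03403 + 0.007623 = 0.04165 K/W
Q = ΔT/ΣR = (-160 °C − 28.8 °C)/0.04165 = -4530 W
(Negative Q ⇒ heat flows inward; heat gain = 4530 W.)

Q = 4.53 kW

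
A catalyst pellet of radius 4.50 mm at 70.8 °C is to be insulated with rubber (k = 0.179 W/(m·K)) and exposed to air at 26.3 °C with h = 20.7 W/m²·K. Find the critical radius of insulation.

For a sphere, r_cr = 2k_ins/h = 2·0.179/20.7 = 0.0173 m = 1.73 cm

r_cr = 1.73 cm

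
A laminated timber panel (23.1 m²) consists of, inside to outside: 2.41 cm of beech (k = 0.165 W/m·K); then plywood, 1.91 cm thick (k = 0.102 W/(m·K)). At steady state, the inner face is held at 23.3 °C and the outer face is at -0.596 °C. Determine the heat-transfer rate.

Q = 1660 W

Series thermal resistances, inner to outer:
  R_beech = L/(kA) = 0.0241/(0.165·23.1) = 0.006323 K/W
  R_plywood = L/(kA) = 0.0191/(0.102·23.1) = 0.008106 K/W
ΣR = 0.006323 + 0.008106 = 0.01443 K/W
Q = ΔT/ΣR = (23.3 °C − -0.596 °C)/0.01443 = 1660 W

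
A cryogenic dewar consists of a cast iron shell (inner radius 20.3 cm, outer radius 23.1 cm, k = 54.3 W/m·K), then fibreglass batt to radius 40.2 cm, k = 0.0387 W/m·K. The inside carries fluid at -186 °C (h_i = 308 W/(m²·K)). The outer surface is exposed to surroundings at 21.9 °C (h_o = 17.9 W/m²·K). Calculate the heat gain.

Resistance network (inner→outer):
  R_conv,in = 1/(4πr²h) = 1/(4π·0.203²·308) = 0.006270 K/W
  R_cast iron = (1/0.203 − 1/0.231)/(4πk) = 0.5971/(4π·54.3) = 8.751×10^-4 K/W
  R_fibreglass batt = (1/0.231 − 1/0.402)/(4πk) = 1.841/(4π·0.0387) = 3.786 K/W
  R_conv,out = 1/(4πr²h) = 1/(4π·0.402²·17.9) = 0.02751 K/W
ΣR = 0.006270 + 8.751×10^-4 + 3.786 + 0.02751 = 3.821 K/W
Q = ΔT/ΣR = (-186 °C − 21.9 °C)/3.821 = -54.4 W
(Negative Q ⇒ heat flows inward; heat gain = 54.4 W.)

Q = 54.4 W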